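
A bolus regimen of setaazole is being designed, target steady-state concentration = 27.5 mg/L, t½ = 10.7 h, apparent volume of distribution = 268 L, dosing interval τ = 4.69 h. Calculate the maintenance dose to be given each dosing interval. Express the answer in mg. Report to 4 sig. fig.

k = ln2 / t½ = 0.693147 / 10.7 = 0.06478 h⁻¹
CL = k × Vd = 0.06478 × 268 = 17.36 L/h
At steady state, Dose/τ = Css × CL.
Dose = Css × CL × τ = 27.5 × 17.36 × 4.69 = 2239 mg

2239 mg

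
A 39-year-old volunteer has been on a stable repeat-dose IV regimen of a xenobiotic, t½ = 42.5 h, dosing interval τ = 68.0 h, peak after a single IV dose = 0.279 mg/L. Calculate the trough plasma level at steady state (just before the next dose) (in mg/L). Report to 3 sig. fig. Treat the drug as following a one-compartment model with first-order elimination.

0.137 mg/L

k = ln2 / t½ = 0.693147 / 42.5 = 0.01631 h⁻¹
e^(−kτ) = e^(−0.01631 × 68.0) = 0.3299
Accumulation ratio R = 1 / (1 − e^(−kτ)) = 1 / (1 − 0.3299) = 1.492
Steady-state trough = C₀ × R × e^(−kτ) = 0.279 × 1.492 × 0.3299 = 0.1373 mg/L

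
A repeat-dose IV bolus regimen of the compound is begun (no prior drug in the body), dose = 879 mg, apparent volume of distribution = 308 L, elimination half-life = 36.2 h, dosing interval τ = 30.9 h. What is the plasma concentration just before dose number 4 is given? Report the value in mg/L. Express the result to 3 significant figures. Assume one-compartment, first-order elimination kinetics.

2.94 mg/L

C₀ per dose = Dose / Vd = 879 / 308 = 2.854 mg/L
k = ln2 / t½ = 0.693147 / 36.2 = 0.01915 h⁻¹
Fraction remaining after one interval: r = e^(−kτ) = e^(−0.01915 × 30.9) = 0.5534
Before dose 4, 3 doses have been given (aged 1τ, 2τ, 3τ).
C_trough = C₀ × (r + r² + … + r^3) = C₀ × r(1−r^3)/(1−r)
        = 2.854 × 0.5534 × (1 − 0.1695) / (1 − 0.5534) = 2.937 mg/L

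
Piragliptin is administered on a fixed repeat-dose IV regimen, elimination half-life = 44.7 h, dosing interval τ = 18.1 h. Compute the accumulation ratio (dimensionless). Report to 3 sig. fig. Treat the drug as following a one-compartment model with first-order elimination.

4.09

k = ln2 / t½ = 0.693147 / 44.7 = 0.01551 h⁻¹
e^(−kτ) = e^(−0.01551 × 18.1) = 0.7552
Accumulation ratio R = 1 / (1 − e^(−kτ)) = 1 / (1 − 0.7552) = 4.085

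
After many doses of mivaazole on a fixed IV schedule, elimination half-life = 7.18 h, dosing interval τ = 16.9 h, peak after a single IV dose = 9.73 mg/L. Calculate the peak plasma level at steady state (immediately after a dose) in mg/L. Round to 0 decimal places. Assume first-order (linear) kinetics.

12 mg/L

k = ln2 / t½ = 0.693147 / 7.18 = 0.09654 h⁻¹
e^(−kτ) = e^(−0.09654 × 16.9) = 0.1956
Accumulation ratio R = 1 / (1 − e^(−kτ)) = 1 / (1 − 0.1956) = 1.243
Steady-state peak = C₀ × R = 9.73 × 1.243 = 12.09 mg/L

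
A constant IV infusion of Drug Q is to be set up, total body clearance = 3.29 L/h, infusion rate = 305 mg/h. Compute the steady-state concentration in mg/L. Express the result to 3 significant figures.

92.7 mg/L

At steady state Css = R₀ / CL = 305 / 3.290 = 92.71 mg/L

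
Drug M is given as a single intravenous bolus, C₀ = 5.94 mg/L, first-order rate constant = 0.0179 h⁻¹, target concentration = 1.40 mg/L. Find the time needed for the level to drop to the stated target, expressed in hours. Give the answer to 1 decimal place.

80.7 h

t = ln(C₀ / C) / k = ln(5.940 / 1.40) / 0.01790
  = ln(4.243) / 0.01790 = 1.445 / 0.01790 = 80.73 h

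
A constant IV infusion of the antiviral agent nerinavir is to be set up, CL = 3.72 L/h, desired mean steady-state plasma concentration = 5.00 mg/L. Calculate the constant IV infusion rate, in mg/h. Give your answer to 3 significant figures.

18.6 mg/h

At steady state, infusion rate R₀ = Css × CL = 5.00 × 3.720 = 18.60 mg/h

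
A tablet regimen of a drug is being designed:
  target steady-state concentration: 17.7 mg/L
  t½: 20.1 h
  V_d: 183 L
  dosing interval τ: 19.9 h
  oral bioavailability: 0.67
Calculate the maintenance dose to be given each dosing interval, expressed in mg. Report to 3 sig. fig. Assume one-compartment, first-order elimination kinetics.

3320 mg

k = ln2 / t½ = 0.693147 / 20.1 = 0.03448 h⁻¹
CL = k × Vd = 0.03448 × 183 = 6.310 L/h
At steady state, F × (Dose/τ) = Css × CL.
Dose = Css × CL × τ / F = 17.7 × 6.310 × 19.9 / 0.67 = 3317 mg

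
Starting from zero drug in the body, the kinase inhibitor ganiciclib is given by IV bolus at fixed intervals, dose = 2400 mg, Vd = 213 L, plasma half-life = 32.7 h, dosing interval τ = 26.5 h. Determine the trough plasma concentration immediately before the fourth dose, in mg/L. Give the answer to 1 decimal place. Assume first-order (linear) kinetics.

C₀ per dose = Dose / Vd = 2400 / 213 = 11.27 mg/L
k = ln2 / t½ = 0.693147 / 32.7 = 0.02120 h⁻¹
Fraction remaining after one interval: r = e^(−kτ) = e^(−0.02120 × 26.5) = 0.5702
Before dose 4, 3 doses have been given (aged 1τ, 2τ, 3τ).
C_trough = C₀ × (r + r² + … + r^3) = C₀ × r(1−r^3)/(1−r)
        = 11.27 × 0.5702 × (1 − 0.1854) / (1 − 0.5702) = 12.18 mg/L

12.2 mg/L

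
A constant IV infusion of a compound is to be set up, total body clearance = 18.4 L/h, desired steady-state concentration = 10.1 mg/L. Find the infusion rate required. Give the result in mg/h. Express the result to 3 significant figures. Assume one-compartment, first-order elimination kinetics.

186 mg/h

At steady state, infusion rate R₀ = Css × CL = 10.1 × 18.40 = 185.8 mg/h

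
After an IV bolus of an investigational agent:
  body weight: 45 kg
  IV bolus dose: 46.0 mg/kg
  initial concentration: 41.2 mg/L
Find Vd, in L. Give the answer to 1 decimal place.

Dose = 46.0 × 45 = 2070 mg
Vd = Dose / C₀ = 2070 / 41.2 = 50.24 L

50.2 L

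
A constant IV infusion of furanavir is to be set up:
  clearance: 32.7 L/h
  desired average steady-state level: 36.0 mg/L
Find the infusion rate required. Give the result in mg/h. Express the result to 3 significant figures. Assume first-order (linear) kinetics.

1180 mg/h

At steady state, infusion rate R₀ = Css × CL = 36.0 × 32.70 = 1177 mg/h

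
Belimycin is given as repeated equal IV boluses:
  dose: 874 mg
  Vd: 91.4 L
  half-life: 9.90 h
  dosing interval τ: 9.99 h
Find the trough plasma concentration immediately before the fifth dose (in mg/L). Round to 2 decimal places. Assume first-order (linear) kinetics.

C₀ per dose = Dose / Vd = 874 / 91.4 = 9.562 mg/L
k = ln2 / t½ = 0.693147 / 9.90 = 0.07001 h⁻¹
Fraction remaining after one interval: r = e^(−kτ) = e^(−0.07001 × 9.99) = 0.4969
Before dose 5, 4 doses have been given (aged 1τ, 2τ, 3τ, 4τ).
C_trough = C₀ × (r + r² + … + r^4) = C₀ × r(1−r^4)/(1−r)
        = 9.562 × 0.4969 × (1 − 0.06096) / (1 − 0.4969) = 8.868 mg/L

8.87 mg/L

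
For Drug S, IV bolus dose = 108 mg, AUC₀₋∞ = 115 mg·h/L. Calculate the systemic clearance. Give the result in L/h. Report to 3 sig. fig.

0.939 L/h

CL = Dose / AUC = 108 / 115 = 0.9391 L/h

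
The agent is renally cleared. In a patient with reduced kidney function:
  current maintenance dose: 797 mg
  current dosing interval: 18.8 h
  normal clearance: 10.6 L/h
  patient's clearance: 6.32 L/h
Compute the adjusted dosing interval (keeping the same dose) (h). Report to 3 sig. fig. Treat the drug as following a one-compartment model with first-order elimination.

31.5 h

To keep the same average steady-state level, dosing rate must scale with clearance.
CL ratio = 6.32 / 10.6 = 0.5962
New interval (same dose) = 18.8 / 0.5962 = 31.53 h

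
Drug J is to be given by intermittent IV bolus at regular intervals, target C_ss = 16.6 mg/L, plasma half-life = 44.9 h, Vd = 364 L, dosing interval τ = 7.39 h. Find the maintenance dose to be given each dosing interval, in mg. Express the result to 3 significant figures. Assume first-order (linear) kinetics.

689 mg

k = ln2 / t½ = 0.693147 / 44.9 = 0.01544 h⁻¹
CL = k × Vd = 0.01544 × 364 = 5.620 L/h
At steady state, Dose/τ = Css × CL.
Dose = Css × CL × τ = 16.6 × 5.620 × 7.39 = 689.4 mg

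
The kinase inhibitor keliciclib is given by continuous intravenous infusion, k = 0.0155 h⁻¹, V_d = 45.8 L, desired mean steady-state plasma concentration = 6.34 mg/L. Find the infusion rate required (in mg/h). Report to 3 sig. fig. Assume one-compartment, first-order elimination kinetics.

CL = k × Vd = 0.01550 × 45.8 = 0.7099 L/h
At steady state, infusion rate R₀ = Css × CL = 6.34 × 0.7099 = 4.501 mg/h

4.50 mg/h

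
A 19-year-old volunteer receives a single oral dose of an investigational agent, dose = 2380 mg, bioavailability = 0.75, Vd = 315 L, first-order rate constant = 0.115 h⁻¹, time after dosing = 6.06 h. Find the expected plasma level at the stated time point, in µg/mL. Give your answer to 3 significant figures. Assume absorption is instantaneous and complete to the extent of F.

2.82 µg/mL

Amount reaching circulation = F × Dose = 0.75 × 2380 = 1785 mg
C₀ = F·Dose / Vd = 1785 / 315 = 5.667 mg/L
C = C₀ · e^(−k·t) = 5.667 × e^(−0.1150 × 6.06)
  = 5.667 × 0.4981 = 2.823 mg/L
(2.823 mg/L = 2.823 µg/mL)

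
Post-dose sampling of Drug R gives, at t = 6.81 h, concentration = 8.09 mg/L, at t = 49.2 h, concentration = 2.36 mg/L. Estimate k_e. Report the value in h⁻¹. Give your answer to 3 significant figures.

k = ln(C₁/C₂) / (t₂ − t₁) = ln(8.09/2.36) / (49.2 − 6.81)
  = 1.232 / 42.39 = 0.02906 h⁻¹

0.0291 h⁻¹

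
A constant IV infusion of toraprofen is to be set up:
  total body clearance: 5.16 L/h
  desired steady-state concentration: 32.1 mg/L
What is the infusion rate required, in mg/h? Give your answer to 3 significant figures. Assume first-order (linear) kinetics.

166 mg/h

At steady state, infusion rate R₀ = Css × CL = 32.1 × 5.160 = 165.6 mg/h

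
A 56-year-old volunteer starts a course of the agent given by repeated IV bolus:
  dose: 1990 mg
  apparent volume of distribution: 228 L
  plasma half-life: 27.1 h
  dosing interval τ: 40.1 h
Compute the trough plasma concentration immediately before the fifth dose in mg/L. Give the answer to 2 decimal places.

C₀ per dose = Dose / Vd = 1990 / 228 = 8.728 mg/L
k = ln2 / t½ = 0.693147 / 27.1 = 0.02558 h⁻¹
Fraction remaining after one interval: r = e^(−kτ) = e^(−0.02558 × 40.1) = 0.3585
Before dose 5, 4 doses have been given (aged 1τ, 2τ, 3τ, 4τ).
C_trough = C₀ × (r + r² + … + r^4) = C₀ × r(1−r^4)/(1−r)
        = 8.728 × 0.3585 × (1 − 0.01652) / (1 − 0.3585) = 4.797 mg/L

4.80 mg/L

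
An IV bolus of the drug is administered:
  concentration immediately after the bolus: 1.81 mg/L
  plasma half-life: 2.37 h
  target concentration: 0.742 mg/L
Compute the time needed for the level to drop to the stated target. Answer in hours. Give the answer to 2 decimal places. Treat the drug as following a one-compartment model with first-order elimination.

3.05 h

k = ln2 / t½ = 0.693147 / 2.37 = 0.2925 h⁻¹
t = ln(C₀ / C) / k = ln(1.810 / 0.742) / 0.2925
  = ln(2.439) / 0.2925 = 0.8916 / 0.2925 = 3.048 h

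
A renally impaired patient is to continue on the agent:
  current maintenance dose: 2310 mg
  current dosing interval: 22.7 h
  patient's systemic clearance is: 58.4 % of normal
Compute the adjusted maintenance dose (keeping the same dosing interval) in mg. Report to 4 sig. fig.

1349 mg

To keep the same average steady-state level, dosing rate must scale with clearance.
CL ratio = 58.4 / 100 = 0.5840
New dose (same interval) = 2310 × 0.5840 = 1349 mg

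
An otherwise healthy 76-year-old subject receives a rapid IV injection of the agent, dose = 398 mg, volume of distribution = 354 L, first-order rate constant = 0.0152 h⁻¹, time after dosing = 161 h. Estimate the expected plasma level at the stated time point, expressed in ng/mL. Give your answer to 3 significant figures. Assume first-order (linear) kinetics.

C₀ = Dose / Vd = 398.0 / 354 = 1.124 mg/L
C = C₀ · e^(−k·t) = 1.124 × e^(−0.01520 × 161)
  = 1.124 × 0.08654 = 0.09727 mg/L
Convert: 0.09727 mg/L × 1000 = 97.27 ng/mL

97.3 ng/mL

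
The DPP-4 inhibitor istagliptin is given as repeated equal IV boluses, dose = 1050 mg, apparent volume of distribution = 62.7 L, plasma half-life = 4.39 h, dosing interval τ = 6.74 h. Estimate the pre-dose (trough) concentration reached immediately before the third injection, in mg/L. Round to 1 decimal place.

C₀ per dose = Dose / Vd = 1050 / 62.7 = 16.75 mg/L
k = ln2 / t½ = 0.693147 / 4.39 = 0.1579 h⁻¹
Fraction remaining after one interval: r = e^(−kτ) = e^(−0.1579 × 6.74) = 0.3450
Before dose 3, 2 doses have been given (aged 1τ, 2τ).
C_trough = C₀ × (r + r²) = 16.75 × (0.3450 + 0.1190) = 7.772 mg/L

7.8 mg/L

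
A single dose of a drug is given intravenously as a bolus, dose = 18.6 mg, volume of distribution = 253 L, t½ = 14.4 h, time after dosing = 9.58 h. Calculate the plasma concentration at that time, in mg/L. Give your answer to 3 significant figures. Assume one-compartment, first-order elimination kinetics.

C₀ = Dose / Vd = 18.60 / 253 = 0.07352 mg/L
k = ln2 / t½ = 0.693147 / 14.4 = 0.04814 h⁻¹
C = C₀ · e^(−k·t) = 0.07352 × e^(−0.04814 × 9.58)
  = 0.07352 × 0.6305 = 0.04635 mg/L

0.0464 mg/L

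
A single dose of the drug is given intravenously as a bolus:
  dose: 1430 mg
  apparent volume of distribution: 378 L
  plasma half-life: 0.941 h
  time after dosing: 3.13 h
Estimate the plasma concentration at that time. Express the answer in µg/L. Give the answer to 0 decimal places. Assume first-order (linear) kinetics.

C₀ = Dose / Vd = 1430 / 378 = 3.783 mg/L
k = ln2 / t½ = 0.693147 / 0.941 = 0.7366 h⁻¹
C = C₀ · e^(−k·t) = 3.783 × e^(−0.7366 × 3.13)
  = 3.783 × 0.09970 = 0.3772 mg/L
Convert: 0.3772 mg/L × 1000 = 377.2 µg/L

377 µg/L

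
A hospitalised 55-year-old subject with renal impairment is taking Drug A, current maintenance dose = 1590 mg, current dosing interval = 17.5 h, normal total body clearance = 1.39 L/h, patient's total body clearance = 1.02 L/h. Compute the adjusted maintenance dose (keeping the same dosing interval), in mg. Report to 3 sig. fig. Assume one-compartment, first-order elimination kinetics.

To keep the same average steady-state level, dosing rate must scale with clearance.
CL ratio = 1.02 / 1.39 = 0.7338
New dose (same interval) = 1590 × 0.7338 = 1167 mg

1170 mg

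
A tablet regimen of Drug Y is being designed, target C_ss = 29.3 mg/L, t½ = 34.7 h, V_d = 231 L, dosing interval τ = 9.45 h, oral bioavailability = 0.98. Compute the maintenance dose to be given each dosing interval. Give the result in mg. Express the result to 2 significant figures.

1300 mg

k = ln2 / t½ = 0.693147 / 34.7 = 0.01998 h⁻¹
CL = k × Vd = 0.01998 × 231 = 4.615 L/h
At steady state, F × (Dose/τ) = Css × CL.
Dose = Css × CL × τ / F = 29.3 × 4.615 × 9.45 / 0.98 = 1304 mg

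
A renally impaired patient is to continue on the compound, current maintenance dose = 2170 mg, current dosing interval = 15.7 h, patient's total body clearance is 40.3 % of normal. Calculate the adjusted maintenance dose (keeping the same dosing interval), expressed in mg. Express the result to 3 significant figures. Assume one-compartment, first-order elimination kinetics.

875 mg

To keep the same average steady-state level, dosing rate must scale with clearance.
CL ratio = 40.3 / 100 = 0.4030
New dose (same interval) = 2170 × 0.4030 = 874.5 mg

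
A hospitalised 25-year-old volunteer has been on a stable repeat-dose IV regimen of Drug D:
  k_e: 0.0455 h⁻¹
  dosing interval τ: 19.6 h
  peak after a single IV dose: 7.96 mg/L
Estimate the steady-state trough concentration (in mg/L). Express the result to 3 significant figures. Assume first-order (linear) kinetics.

5.53 mg/L

e^(−kτ) = e^(−0.04550 × 19.6) = 0.4099
Accumulation ratio R = 1 / (1 − e^(−kτ)) = 1 / (1 − 0.4099) = 1.695
Steady-state trough = C₀ × R × e^(−kτ) = 7.96 × 1.695 × 0.4099 = 5.530 mg/L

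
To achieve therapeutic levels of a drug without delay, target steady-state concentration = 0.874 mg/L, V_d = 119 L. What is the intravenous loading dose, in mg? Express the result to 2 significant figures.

LD = Css × Vd = 0.874 × 119 = 104.0 mg

100 mg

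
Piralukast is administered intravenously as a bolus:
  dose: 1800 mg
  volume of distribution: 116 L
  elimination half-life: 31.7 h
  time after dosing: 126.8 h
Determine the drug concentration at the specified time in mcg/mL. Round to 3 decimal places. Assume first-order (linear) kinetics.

C₀ = Dose / Vd = 1800 / 116 = 15.52 mg/L
k = ln2 / t½ = 0.693147 / 31.7 = 0.02187 h⁻¹
t / t½ = 126.8 / 31.7 = 4 half-lives
C = C₀ × (1/2)^4 = 15.52 × 0.06250 = 0.9700 mg/L
(0.9700 mg/L = 0.9700 mcg/mL)

0.970 mcg/mL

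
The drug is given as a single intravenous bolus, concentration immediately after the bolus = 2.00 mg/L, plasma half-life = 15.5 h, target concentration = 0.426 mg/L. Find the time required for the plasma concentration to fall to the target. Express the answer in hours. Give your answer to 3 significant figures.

k = ln2 / t½ = 0.693147 / 15.5 = 0.04472 h⁻¹
t = ln(C₀ / C) / k = ln(2.000 / 0.426) / 0.04472
  = ln(4.695) / 0.04472 = 1.546 / 0.04472 = 34.57 h

34.6 h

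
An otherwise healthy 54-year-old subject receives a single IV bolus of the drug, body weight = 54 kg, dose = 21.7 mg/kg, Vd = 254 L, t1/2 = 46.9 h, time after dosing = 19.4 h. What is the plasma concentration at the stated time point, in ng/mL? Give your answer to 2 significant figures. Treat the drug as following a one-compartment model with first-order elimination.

Total dose = 21.7 × 54 = 1172 mg
C₀ = Dose / Vd = 1172 / 254 = 4.614 mg/L
k = ln2 / t½ = 0.693147 / 46.9 = 0.01478 h⁻¹
C = C₀ · e^(−k·t) = 4.614 × e^(−0.01478 × 19.4)
  = 4.614 × 0.7507 = 3.464 mg/L
Convert: 3.464 mg/L × 1000 = 3464 ng/mL

3500 ng/mL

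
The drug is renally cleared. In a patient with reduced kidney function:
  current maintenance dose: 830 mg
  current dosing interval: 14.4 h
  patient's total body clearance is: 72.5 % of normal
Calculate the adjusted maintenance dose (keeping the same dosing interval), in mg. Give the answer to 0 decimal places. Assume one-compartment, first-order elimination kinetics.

To keep the same average steady-state level, dosing rate must scale with clearance.
CL ratio = 72.5 / 100 = 0.7250
New dose (same interval) = 830 × 0.7250 = 601.8 mg

602 mg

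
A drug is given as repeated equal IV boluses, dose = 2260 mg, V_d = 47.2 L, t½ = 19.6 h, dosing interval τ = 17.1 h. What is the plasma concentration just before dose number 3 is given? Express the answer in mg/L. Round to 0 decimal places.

C₀ per dose = Dose / Vd = 2260 / 47.2 = 47.88 mg/L
k = ln2 / t½ = 0.693147 / 19.6 = 0.03536 h⁻¹
Fraction remaining after one interval: r = e^(−kτ) = e^(−0.03536 × 17.1) = 0.5463
Before dose 3, 2 doses have been given (aged 1τ, 2τ).
C_trough = C₀ × (r + r²) = 47.88 × (0.5463 + 0.2984) = 40.44 mg/L

40 mg/L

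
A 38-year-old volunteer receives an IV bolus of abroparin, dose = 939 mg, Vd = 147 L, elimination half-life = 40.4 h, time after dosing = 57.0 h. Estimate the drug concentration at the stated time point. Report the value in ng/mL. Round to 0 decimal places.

2402 ng/mL

C₀ = Dose / Vd = 939.0 / 147 = 6.388 mg/L
k = ln2 / t½ = 0.693147 / 40.4 = 0.01716 h⁻¹
C = C₀ · e^(−k·t) = 6.388 × e^(−0.01716 × 57.0)
  = 6.388 × 0.3760 = 2.402 mg/L
Convert: 2.402 mg/L × 1000 = 2402 ng/mL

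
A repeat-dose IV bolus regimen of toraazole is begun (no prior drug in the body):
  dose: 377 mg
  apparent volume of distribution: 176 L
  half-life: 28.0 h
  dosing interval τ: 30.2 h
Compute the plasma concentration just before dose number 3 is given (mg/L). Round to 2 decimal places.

C₀ per dose = Dose / Vd = 377 / 176 = 2.142 mg/L
k = ln2 / t½ = 0.693147 / 28.0 = 0.02476 h⁻¹
Fraction remaining after one interval: r = e^(−kτ) = e^(−0.02476 × 30.2) = 0.4734
Before dose 3, 2 doses have been given (aged 1τ, 2τ).
C_trough = C₀ × (r + r²) = 2.142 × (0.4734 + 0.2241) = 1.494 mg/L

1.49 mg/L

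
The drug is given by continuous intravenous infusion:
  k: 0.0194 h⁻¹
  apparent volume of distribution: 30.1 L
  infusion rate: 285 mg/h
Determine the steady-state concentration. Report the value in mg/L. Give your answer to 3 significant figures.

CL = k × Vd = 0.01940 × 30.1 = 0.5839 L/h
At steady state Css = R₀ / CL = 285 / 0.5839 = 488.1 mg/L

488 mg/L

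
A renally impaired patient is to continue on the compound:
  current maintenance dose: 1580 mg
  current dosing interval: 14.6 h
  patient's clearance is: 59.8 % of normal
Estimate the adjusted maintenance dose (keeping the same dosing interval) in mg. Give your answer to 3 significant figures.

To keep the same average steady-state level, dosing rate must scale with clearance.
CL ratio = 59.8 / 100 = 0.5980
New dose (same interval) = 1580 × 0.5980 = 944.8 mg

945 mg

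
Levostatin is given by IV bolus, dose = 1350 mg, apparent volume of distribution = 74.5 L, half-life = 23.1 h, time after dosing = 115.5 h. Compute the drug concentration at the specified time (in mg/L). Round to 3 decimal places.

C₀ = Dose / Vd = 1350 / 74.5 = 18.12 mg/L
k = ln2 / t½ = 0.693147 / 23.1 = 0.03001 h⁻¹
t / t½ = 115.5 / 23.1 = 5 half-lives
C = C₀ × (1/2)^5 = 18.12 × 0.03125 = 0.5663 mg/L

0.566 mg/L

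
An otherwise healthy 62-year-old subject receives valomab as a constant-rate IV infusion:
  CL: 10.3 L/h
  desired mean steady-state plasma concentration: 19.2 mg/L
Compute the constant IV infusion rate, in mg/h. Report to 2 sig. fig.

200 mg/h

At steady state, infusion rate R₀ = Css × CL = 19.2 × 10.30 = 197.8 mg/h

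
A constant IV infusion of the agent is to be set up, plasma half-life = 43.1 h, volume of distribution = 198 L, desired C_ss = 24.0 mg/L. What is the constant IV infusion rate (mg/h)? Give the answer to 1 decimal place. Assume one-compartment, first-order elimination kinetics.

k = ln2 / t½ = 0.693147 / 43.1 = 0.01608 h⁻¹
CL = k × Vd = 0.01608 × 198 = 3.184 L/h
At steady state, infusion rate R₀ = Css × CL = 24.0 × 3.184 = 76.42 mg/h

76.4 mg/h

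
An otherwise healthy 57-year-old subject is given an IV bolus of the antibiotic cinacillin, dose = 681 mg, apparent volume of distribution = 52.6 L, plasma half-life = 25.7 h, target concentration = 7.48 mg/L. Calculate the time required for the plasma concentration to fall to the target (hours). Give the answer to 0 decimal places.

20 h

C₀ = Dose / Vd = 681.0 / 52.6 = 12.95 mg/L
k = ln2 / t½ = 0.693147 / 25.7 = 0.02697 h⁻¹
t = ln(C₀ / C) / k = ln(12.95 / 7.48) / 0.02697
  = ln(1.731) / 0.02697 = 0.5487 / 0.02697 = 20.34 h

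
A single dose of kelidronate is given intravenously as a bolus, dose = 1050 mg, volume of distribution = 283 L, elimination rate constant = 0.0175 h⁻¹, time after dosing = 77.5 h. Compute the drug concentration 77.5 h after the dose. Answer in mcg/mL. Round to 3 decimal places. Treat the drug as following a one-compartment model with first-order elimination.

C₀ = Dose / Vd = 1050 / 283 = 3.710 mg/L
C = C₀ · e^(−k·t) = 3.710 × e^(−0.01750 × 77.5)
  = 3.710 × 0.2576 = 0.9557 mg/L
(0.9557 mg/L = 0.9557 mcg/mL)

0.956 mcg/mL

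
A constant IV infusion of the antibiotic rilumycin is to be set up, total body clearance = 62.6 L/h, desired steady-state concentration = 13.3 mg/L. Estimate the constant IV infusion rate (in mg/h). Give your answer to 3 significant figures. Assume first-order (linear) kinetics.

833 mg/h

At steady state, infusion rate R₀ = Css × CL = 13.3 × 62.60 = 832.6 mg/h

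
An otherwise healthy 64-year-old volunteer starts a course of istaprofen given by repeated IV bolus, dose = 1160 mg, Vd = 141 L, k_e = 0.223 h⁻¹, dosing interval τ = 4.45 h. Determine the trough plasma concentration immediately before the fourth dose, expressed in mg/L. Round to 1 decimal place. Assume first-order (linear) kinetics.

C₀ per dose = Dose / Vd = 1160 / 141 = 8.227 mg/L
Fraction remaining after one interval: r = e^(−kτ) = e^(−0.2230 × 4.45) = 0.3707
Before dose 4, 3 doses have been given (aged 1τ, 2τ, 3τ).
C_trough = C₀ × (r + r² + … + r^3) = C₀ × r(1−r^3)/(1−r)
        = 8.227 × 0.3707 × (1 − 0.05094) / (1 − 0.3707) = 4.599 mg/L

4.6 mg/L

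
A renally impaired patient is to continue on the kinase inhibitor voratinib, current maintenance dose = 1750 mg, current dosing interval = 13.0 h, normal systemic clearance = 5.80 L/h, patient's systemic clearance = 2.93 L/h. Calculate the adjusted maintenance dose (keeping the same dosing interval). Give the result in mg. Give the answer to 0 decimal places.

To keep the same average steady-state level, dosing rate must scale with clearance.
CL ratio = 2.93 / 5.80 = 0.5052
New dose (same interval) = 1750 × 0.5052 = 884.1 mg

884 mg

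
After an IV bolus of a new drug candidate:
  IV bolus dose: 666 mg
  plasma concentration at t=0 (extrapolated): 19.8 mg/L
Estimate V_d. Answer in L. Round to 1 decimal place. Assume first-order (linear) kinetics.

Vd = Dose / C₀ = 666.0 / 19.8 = 33.64 L

33.6 L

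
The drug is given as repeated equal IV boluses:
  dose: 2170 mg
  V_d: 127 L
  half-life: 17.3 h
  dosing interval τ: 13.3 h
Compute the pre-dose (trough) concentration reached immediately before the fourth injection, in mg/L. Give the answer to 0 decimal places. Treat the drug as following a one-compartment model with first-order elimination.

C₀ per dose = Dose / Vd = 2170 / 127 = 17.09 mg/L
k = ln2 / t½ = 0.693147 / 17.3 = 0.04007 h⁻¹
Fraction remaining after one interval: r = e^(−kτ) = e^(−0.04007 × 13.3) = 0.5869
Before dose 4, 3 doses have been given (aged 1τ, 2τ, 3τ).
C_trough = C₀ × (r + r² + … + r^3) = C₀ × r(1−r^3)/(1−r)
        = 17.09 × 0.5869 × (1 − 0.2022) / (1 − 0.5869) = 19.37 mg/L

19 mg/L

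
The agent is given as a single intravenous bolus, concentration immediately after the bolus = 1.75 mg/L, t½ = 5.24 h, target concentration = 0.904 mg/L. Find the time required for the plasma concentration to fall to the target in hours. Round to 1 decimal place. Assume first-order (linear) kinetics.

k = ln2 / t½ = 0.693147 / 5.24 = 0.1323 h⁻¹
t = ln(C₀ / C) / k = ln(1.750 / 0.904) / 0.1323
  = ln(1.936) / 0.1323 = 0.6606 / 0.1323 = 4.993 h

5.0 h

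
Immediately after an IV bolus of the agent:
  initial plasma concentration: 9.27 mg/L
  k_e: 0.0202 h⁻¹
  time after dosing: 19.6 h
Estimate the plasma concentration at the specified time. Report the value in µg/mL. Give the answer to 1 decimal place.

6.2 µg/mL

C = C₀ · e^(−k·t) = 9.270 × e^(−0.02020 × 19.6)
  = 9.270 × 0.6731 = 6.240 mg/L
(6.240 mg/L = 6.240 µg/mL)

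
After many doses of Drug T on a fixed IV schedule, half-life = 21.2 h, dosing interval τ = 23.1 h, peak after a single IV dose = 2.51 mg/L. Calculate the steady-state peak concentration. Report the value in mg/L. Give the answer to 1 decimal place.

4.7 mg/L

k = ln2 / t½ = 0.693147 / 21.2 = 0.03270 h⁻¹
e^(−kτ) = e^(−0.03270 × 23.1) = 0.4698
Accumulation ratio R = 1 / (1 − e^(−kτ)) = 1 / (1 − 0.4698) = 1.886
Steady-state peak = C₀ × R = 2.51 × 1.886 = 4.734 mg/L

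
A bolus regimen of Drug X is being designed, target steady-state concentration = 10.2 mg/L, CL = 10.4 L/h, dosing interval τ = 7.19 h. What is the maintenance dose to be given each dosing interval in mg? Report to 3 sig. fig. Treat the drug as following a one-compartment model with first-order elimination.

763 mg

At steady state, Dose/τ = Css × CL.
Dose = Css × CL × τ = 10.2 × 10.40 × 7.19 = 762.7 mg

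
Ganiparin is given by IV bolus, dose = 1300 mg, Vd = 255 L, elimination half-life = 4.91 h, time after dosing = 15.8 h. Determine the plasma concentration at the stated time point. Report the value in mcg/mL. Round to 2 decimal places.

C₀ = Dose / Vd = 1300 / 255 = 5.098 mg/L
k = ln2 / t½ = 0.693147 / 4.91 = 0.1412 h⁻¹
C = C₀ · e^(−k·t) = 5.098 × e^(−0.1412 × 15.8)
  = 5.098 × 0.1074 = 0.5475 mg/L
(0.5475 mg/L = 0.5475 mcg/mL)

0.55 mcg/mL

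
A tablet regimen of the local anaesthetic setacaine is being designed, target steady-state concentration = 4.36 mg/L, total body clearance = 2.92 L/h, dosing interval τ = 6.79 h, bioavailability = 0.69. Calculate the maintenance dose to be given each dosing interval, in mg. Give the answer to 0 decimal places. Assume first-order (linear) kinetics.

At steady state, F × (Dose/τ) = Css × CL.
Dose = Css × CL × τ / F = 4.36 × 2.920 × 6.79 / 0.69 = 125.3 mg

125 mg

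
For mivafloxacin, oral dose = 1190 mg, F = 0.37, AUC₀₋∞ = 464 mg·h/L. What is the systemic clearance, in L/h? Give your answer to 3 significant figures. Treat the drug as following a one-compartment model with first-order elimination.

0.949 L/h

CL = F·Dose / AUC = 0.37 × 1190 / 464 = 0.9489 L/h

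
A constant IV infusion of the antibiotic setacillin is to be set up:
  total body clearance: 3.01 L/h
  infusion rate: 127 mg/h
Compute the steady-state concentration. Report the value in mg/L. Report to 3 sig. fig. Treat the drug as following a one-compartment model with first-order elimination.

At steady state Css = R₀ / CL = 127 / 3.010 = 42.19 mg/L

42.2 mg/L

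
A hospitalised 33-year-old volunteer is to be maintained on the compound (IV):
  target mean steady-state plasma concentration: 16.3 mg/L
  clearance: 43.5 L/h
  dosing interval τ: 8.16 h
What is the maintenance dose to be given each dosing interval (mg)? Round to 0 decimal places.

At steady state, Dose/τ = Css × CL.
Dose = Css × CL × τ = 16.3 × 43.50 × 8.16 = 5786 mg

5786 mg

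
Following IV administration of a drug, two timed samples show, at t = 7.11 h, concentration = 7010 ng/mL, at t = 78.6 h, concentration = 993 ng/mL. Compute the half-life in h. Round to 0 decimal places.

25 h

k = ln(C₁/C₂) / (t₂ − t₁) = ln(7010/993) / (78.6 − 7.11)
  = 1.954 / 71.49 = 0.02733 h⁻¹
t½ = ln2 / k = 0.693147 / 0.02733 = 25.36 h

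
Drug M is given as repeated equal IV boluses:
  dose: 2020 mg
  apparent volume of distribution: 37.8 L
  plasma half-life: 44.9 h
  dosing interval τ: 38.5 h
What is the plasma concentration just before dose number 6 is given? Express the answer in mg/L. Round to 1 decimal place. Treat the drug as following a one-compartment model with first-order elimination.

62.5 mg/L

C₀ per dose = Dose / Vd = 2020 / 37.8 = 53.44 mg/L
k = ln2 / t½ = 0.693147 / 44.9 = 0.01544 h⁻¹
Fraction remaining after one interval: r = e^(−kτ) = e^(−0.01544 × 38.5) = 0.5519
Before dose 6, 5 doses have been given (aged 1τ, 2τ, 3τ, 4τ, 5τ).
C_trough = C₀ × (r + r² + … + r^5) = C₀ × r(1−r^5)/(1−r)
        = 53.44 × 0.5519 × (1 − 0.05120) / (1 − 0.5519) = 62.45 mg/L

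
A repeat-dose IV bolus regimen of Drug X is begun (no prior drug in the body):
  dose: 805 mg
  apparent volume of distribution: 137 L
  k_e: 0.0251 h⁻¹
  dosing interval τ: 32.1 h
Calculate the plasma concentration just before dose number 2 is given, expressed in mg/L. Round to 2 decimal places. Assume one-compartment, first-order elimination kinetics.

2.63 mg/L

C₀ per dose = Dose / Vd = 805 / 137 = 5.876 mg/L
Fraction remaining after one interval: r = e^(−kτ) = e^(−0.02510 × 32.1) = 0.4468
Before dose 2, 1 dose has been given (aged 1τ).
C_trough = C₀ × r = 5.876 × 0.4468 = 2.625 mg/L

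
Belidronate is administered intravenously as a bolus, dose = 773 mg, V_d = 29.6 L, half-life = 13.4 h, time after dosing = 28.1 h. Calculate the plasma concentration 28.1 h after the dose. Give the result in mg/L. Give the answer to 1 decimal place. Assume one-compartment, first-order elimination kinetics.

C₀ = Dose / Vd = 773.0 / 29.6 = 26.11 mg/L
k = ln2 / t½ = 0.693147 / 13.4 = 0.05173 h⁻¹
C = C₀ · e^(−k·t) = 26.11 × e^(−0.05173 × 28.1)
  = 26.11 × 0.2337 = 6.102 mg/L

6.1 mg/L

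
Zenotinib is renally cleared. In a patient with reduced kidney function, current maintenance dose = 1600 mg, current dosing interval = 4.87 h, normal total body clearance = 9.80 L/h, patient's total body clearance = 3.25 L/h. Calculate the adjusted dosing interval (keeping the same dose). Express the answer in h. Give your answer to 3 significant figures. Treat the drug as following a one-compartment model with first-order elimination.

14.7 h

To keep the same average steady-state level, dosing rate must scale with clearance.
CL ratio = 3.25 / 9.80 = 0.3316
New interval (same dose) = 4.87 / 0.3316 = 14.69 h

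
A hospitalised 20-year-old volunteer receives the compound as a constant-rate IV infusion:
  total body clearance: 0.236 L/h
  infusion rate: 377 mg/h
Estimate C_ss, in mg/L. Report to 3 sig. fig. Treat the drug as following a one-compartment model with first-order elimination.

At steady state Css = R₀ / CL = 377 / 0.2360 = 1597 mg/L

1600 mg/L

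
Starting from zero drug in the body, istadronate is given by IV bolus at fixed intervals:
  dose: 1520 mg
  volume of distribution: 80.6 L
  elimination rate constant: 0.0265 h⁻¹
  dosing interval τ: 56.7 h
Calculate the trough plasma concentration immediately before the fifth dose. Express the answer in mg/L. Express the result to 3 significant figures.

C₀ per dose = Dose / Vd = 1520 / 80.6 = 18.86 mg/L
Fraction remaining after one interval: r = e^(−kτ) = e^(−0.02650 × 56.7) = 0.2226
Before dose 5, 4 doses have been given (aged 1τ, 2τ, 3τ, 4τ).
C_trough = C₀ × (r + r² + … + r^4) = C₀ × r(1−r^4)/(1−r)
        = 18.86 × 0.2226 × (1 − 0.002455) / (1 − 0.2226) = 5.387 mg/L

5.39 mg/L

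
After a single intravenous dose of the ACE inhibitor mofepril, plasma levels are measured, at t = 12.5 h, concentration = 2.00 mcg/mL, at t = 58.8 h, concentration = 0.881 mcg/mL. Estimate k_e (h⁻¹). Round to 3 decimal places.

0.018 h⁻¹

k = ln(C₁/C₂) / (t₂ − t₁) = ln(2.00/0.881) / (58.8 − 12.5)
  = 0.8198 / 46.30 = 0.01771 h⁻¹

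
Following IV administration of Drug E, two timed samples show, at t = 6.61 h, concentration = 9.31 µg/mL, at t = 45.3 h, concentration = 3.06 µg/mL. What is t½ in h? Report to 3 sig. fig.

k = ln(C₁/C₂) / (t₂ − t₁) = ln(9.31/3.06) / (45.3 − 6.61)
  = 1.113 / 38.69 = 0.02877 h⁻¹
t½ = ln2 / k = 0.693147 / 0.02877 = 24.09 h

24.1 h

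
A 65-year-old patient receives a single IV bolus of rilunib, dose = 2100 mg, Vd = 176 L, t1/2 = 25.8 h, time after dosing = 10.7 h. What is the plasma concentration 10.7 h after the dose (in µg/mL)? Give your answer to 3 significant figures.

C₀ = Dose / Vd = 2100 / 176 = 11.93 mg/L
k = ln2 / t½ = 0.693147 / 25.8 = 0.02687 h⁻¹
C = C₀ · e^(−k·t) = 11.93 × e^(−0.02687 × 10.7)
  = 11.93 × 0.7501 = 8.949 mg/L
(8.949 mg/L = 8.949 µg/mL)

8.95 µg/mL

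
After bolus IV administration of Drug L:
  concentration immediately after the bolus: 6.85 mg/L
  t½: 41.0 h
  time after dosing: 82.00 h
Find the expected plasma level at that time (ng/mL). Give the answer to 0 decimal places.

1713 ng/mL

k = ln2 / t½ = 0.693147 / 41.0 = 0.01691 h⁻¹
t / t½ = 82.00 / 41.0 = 2 half-lives
C = C₀ × (1/2)^2 = 6.850 × 0.2500 = 1.713 mg/L
Convert: 1.713 mg/L × 1000 = 1713 ng/mL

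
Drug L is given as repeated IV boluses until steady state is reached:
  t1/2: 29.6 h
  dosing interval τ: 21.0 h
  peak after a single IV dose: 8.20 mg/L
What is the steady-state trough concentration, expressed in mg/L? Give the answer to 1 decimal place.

k = ln2 / t½ = 0.693147 / 29.6 = 0.02342 h⁻¹
e^(−kτ) = e^(−0.02342 × 21.0) = 0.6115
Accumulation ratio R = 1 / (1 − e^(−kτ)) = 1 / (1 − 0.6115) = 2.574
Steady-state trough = C₀ × R × e^(−kτ) = 8.20 × 2.574 × 0.6115 = 12.91 mg/L

12.9 mg/L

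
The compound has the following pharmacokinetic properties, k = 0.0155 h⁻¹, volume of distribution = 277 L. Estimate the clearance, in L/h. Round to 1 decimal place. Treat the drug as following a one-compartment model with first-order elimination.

CL = k × Vd = 0.0155 × 277 = 4.294 L/h

4.3 L/h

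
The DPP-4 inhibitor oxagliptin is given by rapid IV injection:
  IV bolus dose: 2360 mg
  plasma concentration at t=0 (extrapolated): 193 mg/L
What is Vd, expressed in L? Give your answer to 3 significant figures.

12.2 L

Vd = Dose / C₀ = 2360 / 193 = 12.23 L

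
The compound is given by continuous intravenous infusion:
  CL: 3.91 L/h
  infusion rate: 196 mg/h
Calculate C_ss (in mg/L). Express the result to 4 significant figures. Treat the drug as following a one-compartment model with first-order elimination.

At steady state Css = R₀ / CL = 196 / 3.910 = 50.13 mg/L

50.13 mg/L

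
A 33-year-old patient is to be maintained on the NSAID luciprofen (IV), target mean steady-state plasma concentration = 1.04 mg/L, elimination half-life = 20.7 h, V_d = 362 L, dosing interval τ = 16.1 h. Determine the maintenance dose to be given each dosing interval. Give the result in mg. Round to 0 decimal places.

k = ln2 / t½ = 0.693147 / 20.7 = 0.03349 h⁻¹
CL = k × Vd = 0.03349 × 362 = 12.12 L/h
At steady state, Dose/τ = Css × CL.
Dose = Css × CL × τ = 1.04 × 12.12 × 16.1 = 202.9 mg

203 mg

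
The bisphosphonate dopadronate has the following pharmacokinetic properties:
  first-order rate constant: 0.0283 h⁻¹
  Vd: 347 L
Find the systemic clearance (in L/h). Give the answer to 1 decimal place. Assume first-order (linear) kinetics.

9.8 L/h

CL = k × Vd = 0.0283 × 347 = 9.820 L/h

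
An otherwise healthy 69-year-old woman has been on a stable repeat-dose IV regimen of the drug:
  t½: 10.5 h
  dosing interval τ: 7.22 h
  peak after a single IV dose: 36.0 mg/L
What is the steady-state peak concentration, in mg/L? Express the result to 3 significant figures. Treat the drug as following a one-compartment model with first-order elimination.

k = ln2 / t½ = 0.693147 / 10.5 = 0.06601 h⁻¹
e^(−kτ) = e^(−0.06601 × 7.22) = 0.6209
Accumulation ratio R = 1 / (1 − e^(−kτ)) = 1 / (1 − 0.6209) = 2.638
Steady-state peak = C₀ × R = 36.0 × 2.638 = 94.97 mg/L

95.0 mg/L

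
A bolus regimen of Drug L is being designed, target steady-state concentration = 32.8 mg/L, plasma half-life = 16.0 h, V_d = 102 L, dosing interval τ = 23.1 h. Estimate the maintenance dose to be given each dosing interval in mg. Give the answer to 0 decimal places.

k = ln2 / t½ = 0.693147 / 16.0 = 0.04332 h⁻¹
CL = k × Vd = 0.04332 × 102 = 4.419 L/h
At steady state, Dose/τ = Css × CL.
Dose = Css × CL × τ = 32.8 × 4.419 × 23.1 = 3348 mg

3348 mg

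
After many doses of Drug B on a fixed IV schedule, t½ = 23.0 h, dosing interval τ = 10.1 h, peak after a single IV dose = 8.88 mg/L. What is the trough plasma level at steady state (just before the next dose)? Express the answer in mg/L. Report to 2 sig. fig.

25 mg/L

k = ln2 / t½ = 0.693147 / 23.0 = 0.03014 h⁻¹
e^(−kτ) = e^(−0.03014 × 10.1) = 0.7376
Accumulation ratio R = 1 / (1 − e^(−kτ)) = 1 / (1 − 0.7376) = 3.811
Steady-state trough = C₀ × R × e^(−kτ) = 8.88 × 3.811 × 0.7376 = 24.96 mg/L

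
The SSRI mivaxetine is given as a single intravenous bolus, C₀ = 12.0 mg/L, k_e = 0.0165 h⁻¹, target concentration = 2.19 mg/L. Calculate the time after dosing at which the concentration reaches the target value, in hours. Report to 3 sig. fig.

103 h

t = ln(C₀ / C) / k = ln(12.00 / 2.19) / 0.01650
  = ln(5.479) / 0.01650 = 1.701 / 0.01650 = 103.1 h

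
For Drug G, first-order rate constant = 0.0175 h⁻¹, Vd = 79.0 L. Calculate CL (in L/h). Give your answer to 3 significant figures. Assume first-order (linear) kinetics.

1.38 L/h

CL = k × Vd = 0.0175 × 79.0 = 1.383 L/h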